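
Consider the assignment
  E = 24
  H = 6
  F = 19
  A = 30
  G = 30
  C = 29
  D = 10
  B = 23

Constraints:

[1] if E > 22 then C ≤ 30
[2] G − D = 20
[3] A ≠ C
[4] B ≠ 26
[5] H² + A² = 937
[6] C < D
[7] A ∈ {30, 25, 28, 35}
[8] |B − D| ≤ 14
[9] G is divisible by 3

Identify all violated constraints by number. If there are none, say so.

[1] E = 24 > 22, so we need C ≤ 30; C = 29 ≤ 30 — OK.
[2] G − D = 30 − 10 = 20 — OK.
[3] A = 30, C = 29; distinct — OK.
[4] B = 23, and 23 ≠ 26 — OK.
[5] H² + A² = 6² + 30² = 36 + 900 = 936, not 937 — violated.
[6] C = 29, D = 10; 29 ≥ 10 (want <) — violated.
[7] A = 30 is in {30, 25, 28, 35} — OK.
[8] |23 − 10| = 13; 13 ≤ 14 — OK.
[9] 30 / 3 = 10, so 3 divides 30 — OK.

Constraints 5, 6 do not hold.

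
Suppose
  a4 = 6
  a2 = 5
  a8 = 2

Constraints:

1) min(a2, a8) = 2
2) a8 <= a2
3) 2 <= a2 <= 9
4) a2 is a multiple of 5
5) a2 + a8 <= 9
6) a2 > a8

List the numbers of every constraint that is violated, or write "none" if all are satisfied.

No violations.

1) min(5, 2) = 2  yes
2) a8 = 2, a2 = 5; 2 ≤ 5  yes
3) a2 = 5 lies in [2, 9]  yes
4) 5 / 5 = 1, so 5 divides 5  yes
5) a2 + a8 = 5 + 2 = 7; 7 ≤ 9  yes
6) a2 = 5, a8 = 2; 5 > 2  yes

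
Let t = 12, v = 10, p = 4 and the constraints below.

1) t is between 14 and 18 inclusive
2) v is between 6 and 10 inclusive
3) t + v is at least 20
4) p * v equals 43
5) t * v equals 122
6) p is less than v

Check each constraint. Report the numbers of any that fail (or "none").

1) t = 12 is outside [14, 18] — fails.
2) v = 10 lies in [6, 10] — holds.
3) t + v = 12 + 10 = 22; 22 ≥ 20 — holds.
4) p * v = 4 * 10 = 40, not 43 — fails.
5) t * v = 12 * 10 = 120, not 122 — fails.
6) p = 4, v = 10; 4 < 10 — holds.

No — constraints 1, 4, 5 are not satisfied.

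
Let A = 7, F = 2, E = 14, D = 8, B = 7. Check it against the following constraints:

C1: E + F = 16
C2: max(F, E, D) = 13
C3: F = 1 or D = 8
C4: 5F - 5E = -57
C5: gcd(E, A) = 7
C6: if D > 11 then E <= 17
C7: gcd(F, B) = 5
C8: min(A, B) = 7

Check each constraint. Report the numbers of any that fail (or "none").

C1: E + F = 14 + 2 = 16  OK
C2: max(2, 14, 8) = 14, not 13  FAIL
C3: F = 2 ≠ 1, but D = 8 = 8 (second disjunct)  OK
C4: 5F - 5E = 5(2) - 5(14) = -60, not -57  FAIL
C5: gcd(14, 7) = 7  OK
C6: D = 8, not > 11; antecedent false, conditional vacuously true  OK
C7: gcd(2, 7) = 1, not 5  FAIL
C8: min(7, 7) = 7  OK

The assignment fails constraints 2, 4, 7.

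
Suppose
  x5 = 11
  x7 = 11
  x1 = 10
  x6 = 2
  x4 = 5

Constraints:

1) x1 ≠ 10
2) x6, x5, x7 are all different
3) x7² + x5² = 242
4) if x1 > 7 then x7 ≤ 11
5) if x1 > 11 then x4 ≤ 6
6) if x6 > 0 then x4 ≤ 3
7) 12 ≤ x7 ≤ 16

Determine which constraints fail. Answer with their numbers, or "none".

The assignment fails constraints 1, 2, 6, and 7.

1) x1 = 10, but 10 is required to differ  no
2) x5 = x7 = 11, not all different  no
3) x7² + x5² = 11² + 11² = 121 + 121 = 242  yes
4) x1 = 10 > 7, so we need x7 ≤ 11; x7 = 11 ≤ 11  yes
5) x1 = 10, not > 11; antecedent false, conditional vacuously true  yes
6) x6 = 2 > 0, so we need x4 ≤ 3; but x4 = 5 > 3  no
7) x7 = 11 is outside [12, 16]  no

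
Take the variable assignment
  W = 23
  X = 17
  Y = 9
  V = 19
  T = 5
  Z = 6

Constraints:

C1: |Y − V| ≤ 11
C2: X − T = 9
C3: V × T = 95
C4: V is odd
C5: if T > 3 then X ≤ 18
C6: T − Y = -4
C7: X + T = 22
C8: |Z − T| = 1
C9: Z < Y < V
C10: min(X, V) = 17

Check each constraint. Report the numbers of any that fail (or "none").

The assignment fails constraint 2.

C1: |9 − 19| = 10; 10 ≤ 11  ✓
C2: X − T = 17 − 5 = 12, not 9  ✗
C3: V × T = 19 × 5 = 95  ✓
C4: V = 19 is odd  ✓
C5: T = 5 > 3, so we need X ≤ 18; X = 17 ≤ 18  ✓
C6: T − Y = 5 − 9 = -4  ✓
C7: X + T = 17 + 5 = 22  ✓
C8: |6 − 5| = 1  ✓
C9: values 6 < 9 < 19  ✓
C10: min(17, 19) = 17  ✓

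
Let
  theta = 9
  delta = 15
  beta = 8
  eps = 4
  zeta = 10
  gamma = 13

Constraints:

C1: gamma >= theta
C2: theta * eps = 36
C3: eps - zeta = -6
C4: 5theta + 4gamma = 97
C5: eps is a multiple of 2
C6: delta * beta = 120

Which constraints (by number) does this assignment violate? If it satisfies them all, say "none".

All constraints are satisfied.

C1: gamma = 13, theta = 9; 13 ≥ 9  OK
C2: theta * eps = 9 * 4 = 36  OK
C3: eps - zeta = 4 - 10 = -6  OK
C4: 5theta + 4gamma = 5(9) + 4(13) = 97  OK
C5: 4 / 2 = 2, so 2 divides 4  OK
C6: delta * beta = 15 * 8 = 120  OK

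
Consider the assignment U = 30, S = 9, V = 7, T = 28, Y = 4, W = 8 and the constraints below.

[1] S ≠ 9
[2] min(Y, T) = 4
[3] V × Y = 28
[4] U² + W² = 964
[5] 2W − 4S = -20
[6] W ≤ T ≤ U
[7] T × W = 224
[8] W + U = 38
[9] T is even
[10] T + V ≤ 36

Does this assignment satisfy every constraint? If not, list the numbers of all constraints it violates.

[1] S = 9, but 9 is required to differ — does not hold.
[2] min(4, 28) = 4 — holds.
[3] V × Y = 7 × 4 = 28 — holds.
[4] U² + W² = 30² + 8² = 900 + 64 = 964 — holds.
[5] 2W − 4S = 2(8) − 4(9) = -20 — holds.
[6] values 8 ≤ 28 ≤ 30 — holds.
[7] T × W = 28 × 8 = 224 — holds.
[8] W + U = 8 + 30 = 38 — holds.
[9] T = 28 is even — holds.
[10] T + V = 28 + 7 = 35; 35 ≤ 36 — holds.

Violated: 1.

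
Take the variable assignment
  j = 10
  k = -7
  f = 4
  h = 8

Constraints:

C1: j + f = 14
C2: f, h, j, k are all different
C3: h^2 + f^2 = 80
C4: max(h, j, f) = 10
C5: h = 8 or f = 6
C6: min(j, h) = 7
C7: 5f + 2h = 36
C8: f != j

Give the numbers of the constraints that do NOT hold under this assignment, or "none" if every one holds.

C1: j + f = 10 + 4 = 14 — holds.
C2: values 4, 8, 10, -7 are pairwise distinct — holds.
C3: h^2 + f^2 = 8^2 + 4^2 = 64 + 16 = 80 — holds.
C4: max(8, 10, 4) = 10 — holds.
C5: h = 8 = 8 (first disjunct) — holds.
C6: min(10, 8) = 8, not 7 — does not hold.
C7: 5f + 2h = 5(4) + 2(8) = 36 — holds.
C8: f = 4, j = 10; distinct — holds.

Violated: 6.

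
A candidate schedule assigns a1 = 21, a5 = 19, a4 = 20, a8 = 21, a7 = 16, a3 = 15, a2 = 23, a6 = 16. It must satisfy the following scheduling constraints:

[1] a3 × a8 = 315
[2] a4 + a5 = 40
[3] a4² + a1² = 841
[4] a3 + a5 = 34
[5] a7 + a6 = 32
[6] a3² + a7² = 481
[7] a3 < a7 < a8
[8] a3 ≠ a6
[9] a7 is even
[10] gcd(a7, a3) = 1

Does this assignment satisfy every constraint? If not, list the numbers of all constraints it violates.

[1] a3 × a8 = 15 × 21 = 315  ✔
[2] a4 + a5 = 20 + 19 = 39, not 40  ✘
[3] a4² + a1² = 20² + 21² = 400 + 441 = 841  ✔
[4] a3 + a5 = 15 + 19 = 34  ✔
[5] a7 + a6 = 16 + 16 = 32  ✔
[6] a3² + a7² = 15² + 16² = 225 + 256 = 481  ✔
[7] values 15 < 16 < 21  ✔
[8] a3 = 15, a6 = 16; distinct  ✔
[9] a7 = 16 is even  ✔
[10] gcd(16, 15) = 1  ✔

Constraint 2 is violated.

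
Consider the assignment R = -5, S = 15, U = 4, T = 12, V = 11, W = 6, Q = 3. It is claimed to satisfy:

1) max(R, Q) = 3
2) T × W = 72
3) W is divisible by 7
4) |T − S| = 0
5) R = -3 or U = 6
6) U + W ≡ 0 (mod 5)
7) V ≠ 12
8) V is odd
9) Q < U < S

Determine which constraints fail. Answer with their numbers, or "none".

Constraints 3, 4, 5 do not hold.

1) max(-5, 3) = 3 — satisfied.
2) T × W = 12 × 6 = 72 — satisfied.
3) 6 = 7×0 + 6, so 7 does not divide 6 — violated.
4) |12 − 15| = 3, not 0 — violated.
5) R = -5 ≠ -3 and U = 4 ≠ 6; both disjuncts false — violated.
6) U + W = 10; 10 mod 5 = 0 — satisfied.
7) V = 11, and 11 ≠ 12 — satisfied.
8) V = 11 is odd — satisfied.
9) values 3 < 4 < 15 — satisfied.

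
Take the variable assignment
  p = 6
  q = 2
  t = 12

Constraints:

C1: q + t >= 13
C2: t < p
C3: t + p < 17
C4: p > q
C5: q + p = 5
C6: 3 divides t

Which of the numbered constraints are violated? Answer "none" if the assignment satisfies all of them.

C1: q + t = 2 + 12 = 14; 14 ≥ 13 — satisfied.
C2: t = 12, p = 6; 12 ≥ 6 (want <) — violated.
C3: t + p = 12 + 6 = 18; 18 ≥ 17, bound 17 not met — violated.
C4: p = 6, q = 2; 6 > 2 — satisfied.
C5: q + p = 2 + 6 = 8, not 5 — violated.
C6: 12 / 3 = 4, so 3 divides 12 — satisfied.

Constraints 2, 3, 5 do not hold.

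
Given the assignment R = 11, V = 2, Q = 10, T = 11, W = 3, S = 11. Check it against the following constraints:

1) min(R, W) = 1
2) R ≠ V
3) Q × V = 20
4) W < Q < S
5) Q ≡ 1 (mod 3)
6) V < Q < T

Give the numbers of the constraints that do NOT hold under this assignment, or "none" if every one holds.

Constraint 1 is violated.

1) min(11, 3) = 3, not 1  ✗
2) R = 11, V = 2; distinct  ✓
3) Q × V = 10 × 2 = 20  ✓
4) values 3 < 10 < 11  ✓
5) 10 mod 3 = 1  ✓
6) values 2 < 10 < 11  ✓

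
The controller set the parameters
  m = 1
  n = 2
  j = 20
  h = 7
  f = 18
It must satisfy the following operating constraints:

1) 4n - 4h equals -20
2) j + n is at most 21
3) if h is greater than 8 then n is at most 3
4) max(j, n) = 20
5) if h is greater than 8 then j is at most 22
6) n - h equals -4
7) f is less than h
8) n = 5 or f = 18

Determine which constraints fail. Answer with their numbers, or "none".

1) 4n - 4h = 4(2) - 4(7) = -20 — satisfied.
2) j + n = 20 + 2 = 22; 22 > 21, bound 21 not met — violated.
3) h = 7, not > 8; antecedent false, conditional vacuously true — satisfied.
4) max(20, 2) = 20 — satisfied.
5) h = 7, not > 8; antecedent false, conditional vacuously true — satisfied.
6) n - h = 2 - 7 = -5, not -4 — violated.
7) f = 18, h = 7; 18 ≥ 7 (want <) — violated.
8) n = 2 ≠ 5, but f = 18 = 18 (second disjunct) — satisfied.

Constraints 2, 6, and 7 do not hold.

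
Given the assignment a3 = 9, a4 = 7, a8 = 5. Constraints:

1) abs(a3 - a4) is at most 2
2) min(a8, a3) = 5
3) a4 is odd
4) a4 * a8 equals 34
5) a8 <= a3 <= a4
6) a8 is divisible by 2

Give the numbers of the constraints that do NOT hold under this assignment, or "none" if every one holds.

1) abs(9 - 7) = 2; 2 ≤ 2  holds
2) min(5, 9) = 5  holds
3) a4 = 7 is odd  holds
4) a4 * a8 = 7 * 5 = 35, not 34  fails
5) values 5, 9, 7; a3 = 9 is not <= a4 = 7  fails
6) 5 = 2*2 + 1, so 2 does not divide 5  fails

Violated: 4, 5, 6.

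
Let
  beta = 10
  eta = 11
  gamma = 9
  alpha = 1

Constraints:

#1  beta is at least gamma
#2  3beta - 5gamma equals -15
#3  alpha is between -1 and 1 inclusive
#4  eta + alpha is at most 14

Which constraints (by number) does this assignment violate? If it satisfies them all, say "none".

None — every constraint holds.

#1 beta = 10, gamma = 9; 10 ≥ 9 — satisfied.
#2 3beta - 5gamma = 3(10) - 5(9) = -15 — satisfied.
#3 alpha = 1 lies in [-1, 1] — satisfied.
#4 eta + alpha = 11 + 1 = 12; 12 ≤ 14 — satisfied.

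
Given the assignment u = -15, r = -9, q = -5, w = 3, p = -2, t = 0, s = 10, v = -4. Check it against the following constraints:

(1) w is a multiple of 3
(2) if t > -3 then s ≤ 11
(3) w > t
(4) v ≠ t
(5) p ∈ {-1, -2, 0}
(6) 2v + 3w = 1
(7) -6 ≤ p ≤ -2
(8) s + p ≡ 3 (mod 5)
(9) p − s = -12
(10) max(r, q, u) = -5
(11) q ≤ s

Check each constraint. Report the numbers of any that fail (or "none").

All constraints are satisfied.

(1) 3 / 3 = 1, so 3 divides 3  true
(2) t = 0 > -3, so we need s ≤ 11; s = 10 ≤ 11  true
(3) w = 3, t = 0; 3 > 0  true
(4) v = -4, t = 0; distinct  true
(5) p = -2 is in {-1, -2, 0}  true
(6) 2v + 3w = 2(-4) + 3(3) = 1  true
(7) p = -2 lies in [-6, -2]  true
(8) s + p = 8; 8 mod 5 = 3  true
(9) p − s = -2 − 10 = -12  true
(10) max(-9, -5, -15) = -5  true
(11) q = -5, s = 10; -5 ≤ 10  true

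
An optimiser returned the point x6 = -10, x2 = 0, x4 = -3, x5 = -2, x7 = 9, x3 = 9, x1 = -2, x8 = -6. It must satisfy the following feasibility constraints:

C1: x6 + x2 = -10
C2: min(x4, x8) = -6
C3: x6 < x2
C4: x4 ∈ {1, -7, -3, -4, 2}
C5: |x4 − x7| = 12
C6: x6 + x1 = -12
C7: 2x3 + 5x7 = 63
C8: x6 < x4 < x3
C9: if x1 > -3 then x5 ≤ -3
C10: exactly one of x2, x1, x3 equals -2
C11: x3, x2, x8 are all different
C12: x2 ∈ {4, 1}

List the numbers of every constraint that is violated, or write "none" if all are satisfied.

C1: x6 + x2 = -10 + 0 = -10  ✓
C2: min(-3, -6) = -6  ✓
C3: x6 = -10, x2 = 0; -10 < 0  ✓
C4: x4 = -3 is in {1, -7, -3, -4, 2}  ✓
C5: |-3 − 9| = 12  ✓
C6: x6 + x1 = -10 + (-2) = -12  ✓
C7: 2x3 + 5x7 = 2(9) + 5(9) = 63  ✓
C8: values -10 < -3 < 9  ✓
C9: x1 = -2 > -3, so we need x5 ≤ -3; but x5 = -2 > -3  ✗
C10: x2=0, x1=-2, x3=9; 1 of them equals -2  ✓
C11: values 9, 0, -6 are pairwise distinct  ✓
C12: x2 = 0 is not in {4, 1}  ✗

No — constraints 9, 12 are not satisfied.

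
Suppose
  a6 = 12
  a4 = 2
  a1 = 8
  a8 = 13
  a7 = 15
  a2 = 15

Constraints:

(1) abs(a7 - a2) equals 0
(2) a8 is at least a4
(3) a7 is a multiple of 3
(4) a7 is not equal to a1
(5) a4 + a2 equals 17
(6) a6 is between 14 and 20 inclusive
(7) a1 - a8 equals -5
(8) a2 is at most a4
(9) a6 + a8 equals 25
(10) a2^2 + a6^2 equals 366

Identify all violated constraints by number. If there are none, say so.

Constraints 6, 8, and 10 are violated.

(1) abs(15 - 15) = 0 — holds.
(2) a8 = 13, a4 = 2; 13 ≥ 2 — holds.
(3) 15 / 3 = 5, so 3 divides 15 — holds.
(4) a7 = 15, a1 = 8; distinct — holds.
(5) a4 + a2 = 2 + 15 = 17 — holds.
(6) a6 = 12 is outside [14, 20] — fails.
(7) a1 - a8 = 8 - 13 = -5 — holds.
(8) a2 = 15, a4 = 2; 15 > 2 (want ≤) — fails.
(9) a6 + a8 = 12 + 13 = 25 — holds.
(10) a2^2 + a6^2 = 15^2 + 12^2 = 225 + 144 = 369, not 366 — fails.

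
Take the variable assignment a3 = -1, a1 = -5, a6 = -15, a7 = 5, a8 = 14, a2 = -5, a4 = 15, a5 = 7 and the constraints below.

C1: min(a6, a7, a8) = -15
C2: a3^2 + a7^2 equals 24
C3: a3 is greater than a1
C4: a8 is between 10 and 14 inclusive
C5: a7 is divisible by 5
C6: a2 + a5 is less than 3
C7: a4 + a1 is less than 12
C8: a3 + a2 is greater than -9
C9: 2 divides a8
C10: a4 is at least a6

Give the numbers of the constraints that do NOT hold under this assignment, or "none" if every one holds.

C1: min(-15, 5, 14) = -15 — satisfied.
C2: a3^2 + a7^2 = (-1)^2 + 5^2 = 1 + 25 = 26, not 24 — violated.
C3: a3 = -1, a1 = -5; -1 > -5 — satisfied.
C4: a8 = 14 lies in [10, 14] — satisfied.
C5: 5 / 5 = 1, so 5 divides 5 — satisfied.
C6: a2 + a5 = -5 + 7 = 2; 2 < 3 — satisfied.
C7: a4 + a1 = 15 + (-5) = 10; 10 < 12 — satisfied.
C8: a3 + a2 = -1 + (-5) = -6; -6 > -9 — satisfied.
C9: 14 / 2 = 7, so 2 divides 14 — satisfied.
C10: a4 = 15, a6 = -15; 15 ≥ -15 — satisfied.

Constraint 2 is violated.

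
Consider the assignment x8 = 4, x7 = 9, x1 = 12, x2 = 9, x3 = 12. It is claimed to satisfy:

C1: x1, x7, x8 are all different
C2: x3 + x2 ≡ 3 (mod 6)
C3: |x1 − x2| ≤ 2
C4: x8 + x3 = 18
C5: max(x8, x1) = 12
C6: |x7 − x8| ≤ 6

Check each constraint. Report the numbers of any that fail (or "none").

Constraints 3 and 4 are violated.

C1: values 12, 9, 4 are pairwise distinct  yes
C2: x3 + x2 = 21; 21 mod 6 = 3  yes
C3: |12 − 9| = 3; 3 > 2, exceeds bound 2  no
C4: x8 + x3 = 4 + 12 = 16, not 18  no
C5: max(4, 12) = 12  yes
C6: |9 − 4| = 5; 5 ≤ 6  yes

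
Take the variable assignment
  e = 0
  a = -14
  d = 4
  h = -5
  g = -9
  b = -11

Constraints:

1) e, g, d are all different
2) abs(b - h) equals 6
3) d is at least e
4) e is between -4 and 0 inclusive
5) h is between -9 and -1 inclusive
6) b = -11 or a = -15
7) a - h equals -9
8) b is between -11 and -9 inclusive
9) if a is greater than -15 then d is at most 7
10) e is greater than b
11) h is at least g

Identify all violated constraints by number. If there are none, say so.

1) values 0, -9, 4 are pairwise distinct — holds.
2) abs(-11 - (-5)) = 6 — holds.
3) d = 4, e = 0; 4 ≥ 0 — holds.
4) e = 0 lies in [-4, 0] — holds.
5) h = -5 lies in [-9, -1] — holds.
6) b = -11 = -11 (first disjunct) — holds.
7) a - h = -14 - (-5) = -9 — holds.
8) b = -11 lies in [-11, -9] — holds.
9) a = -14 > -15, so we need d ≤ 7; d = 4 ≤ 7 — holds.
10) e = 0, b = -11; 0 > -11 — holds.
11) h = -5, g = -9; -5 ≥ -9 — holds.

Yes — all constraints hold.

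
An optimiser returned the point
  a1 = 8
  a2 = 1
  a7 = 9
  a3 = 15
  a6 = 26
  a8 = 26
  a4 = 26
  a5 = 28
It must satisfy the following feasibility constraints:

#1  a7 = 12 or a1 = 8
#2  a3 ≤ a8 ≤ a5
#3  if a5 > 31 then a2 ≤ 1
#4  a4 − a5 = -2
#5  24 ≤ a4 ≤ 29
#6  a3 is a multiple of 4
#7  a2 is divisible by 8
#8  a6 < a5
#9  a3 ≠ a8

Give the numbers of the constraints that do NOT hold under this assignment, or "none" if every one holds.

Constraints 6 and 7 are violated.

#1 a7 = 9 ≠ 12, but a1 = 8 = 8 (second disjunct) — satisfied.
#2 values 15 ≤ 26 ≤ 28 — satisfied.
#3 a5 = 28, not > 31; antecedent false, conditional vacuously true — satisfied.
#4 a4 − a5 = 26 − 28 = -2 — satisfied.
#5 a4 = 26 lies in [24, 29] — satisfied.
#6 15 = 4×3 + 3, so 4 does not divide 15 — violated.
#7 1 = 8×0 + 1, so 8 does not divide 1 — violated.
#8 a6 = 26, a5 = 28; 26 < 28 — satisfied.
#9 a3 = 15, a8 = 26; distinct — satisfied.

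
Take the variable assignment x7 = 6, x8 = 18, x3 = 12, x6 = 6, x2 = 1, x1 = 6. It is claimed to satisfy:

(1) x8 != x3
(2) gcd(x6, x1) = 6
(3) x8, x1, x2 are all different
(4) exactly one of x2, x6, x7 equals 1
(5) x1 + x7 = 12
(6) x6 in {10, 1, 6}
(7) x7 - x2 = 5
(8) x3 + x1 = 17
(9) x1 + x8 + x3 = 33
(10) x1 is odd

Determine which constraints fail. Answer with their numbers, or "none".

Violated: 8, 9, and 10.

(1) x8 = 18, x3 = 12; distinct  true
(2) gcd(6, 6) = 6  true
(3) values 18, 6, 1 are pairwise distinct  true
(4) x2=1, x6=6, x7=6; 1 of them equals 1  true
(5) x1 + x7 = 6 + 6 = 12  true
(6) x6 = 6 is in {10, 1, 6}  true
(7) x7 - x2 = 6 - 1 = 5  true
(8) x3 + x1 = 12 + 6 = 18, not 17  false
(9) x1 + x8 + x3 = 6 + 18 + 12 = 36, not 33  false
(10) x1 = 6 is even  false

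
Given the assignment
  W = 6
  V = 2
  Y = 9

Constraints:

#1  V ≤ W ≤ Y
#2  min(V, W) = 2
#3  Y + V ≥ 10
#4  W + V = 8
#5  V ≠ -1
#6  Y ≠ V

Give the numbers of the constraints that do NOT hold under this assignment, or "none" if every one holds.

#1 values 2 ≤ 6 ≤ 9  ✔
#2 min(2, 6) = 2  ✔
#3 Y + V = 9 + 2 = 11; 11 ≥ 10  ✔
#4 W + V = 6 + 2 = 8  ✔
#5 V = 2, and 2 ≠ -1  ✔
#6 Y = 9, V = 2; distinct  ✔

No violations.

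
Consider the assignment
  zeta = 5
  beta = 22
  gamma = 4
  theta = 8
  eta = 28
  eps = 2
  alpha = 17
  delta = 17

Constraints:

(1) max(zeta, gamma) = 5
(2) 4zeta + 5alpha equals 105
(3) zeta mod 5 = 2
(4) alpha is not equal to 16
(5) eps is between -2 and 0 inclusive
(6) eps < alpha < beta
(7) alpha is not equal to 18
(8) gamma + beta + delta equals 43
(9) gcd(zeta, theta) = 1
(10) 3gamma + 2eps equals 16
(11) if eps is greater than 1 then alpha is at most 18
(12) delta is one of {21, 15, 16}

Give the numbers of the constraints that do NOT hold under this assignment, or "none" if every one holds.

(1) max(5, 4) = 5  ✓
(2) 4zeta + 5alpha = 4(5) + 5(17) = 105  ✓
(3) 5 mod 5 = 0, not 2  ✗
(4) alpha = 17, and 17 ≠ 16  ✓
(5) eps = 2 is outside [-2, 0]  ✗
(6) values 2 < 17 < 22  ✓
(7) alpha = 17, and 17 ≠ 18  ✓
(8) gamma + beta + delta = 4 + 22 + 17 = 43  ✓
(9) gcd(5, 8) = 1  ✓
(10) 3gamma + 2eps = 3(4) + 2(2) = 16  ✓
(11) eps = 2 > 1, so we need alpha ≤ 18; alpha = 17 ≤ 18  ✓
(12) delta = 17 is not in {21, 15, 16}  ✗

The assignment fails constraints 3, 5, and 12.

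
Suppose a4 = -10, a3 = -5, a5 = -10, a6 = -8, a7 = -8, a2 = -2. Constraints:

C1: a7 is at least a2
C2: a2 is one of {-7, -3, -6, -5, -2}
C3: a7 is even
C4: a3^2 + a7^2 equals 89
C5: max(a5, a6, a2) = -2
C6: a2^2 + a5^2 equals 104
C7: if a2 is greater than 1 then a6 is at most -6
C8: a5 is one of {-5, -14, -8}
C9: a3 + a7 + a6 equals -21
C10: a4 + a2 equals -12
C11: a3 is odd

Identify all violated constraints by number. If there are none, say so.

C1: a7 = -8, a2 = -2; -8 < -2 (want ≥)  ✘
C2: a2 = -2 is in {-7, -3, -6, -5, -2}  ✔
C3: a7 = -8 is even  ✔
C4: a3^2 + a7^2 = (-5)^2 + (-8)^2 = 25 + 64 = 89  ✔
C5: max(-10, -8, -2) = -2  ✔
C6: a2^2 + a5^2 = (-2)^2 + (-10)^2 = 4 + 100 = 104  ✔
C7: a2 = -2, not > 1; antecedent false, conditional vacuously true  ✔
C8: a5 = -10 is not in {-5, -14, -8}  ✘
C9: a3 + a7 + a6 = -5 + (-8) + (-8) = -21  ✔
C10: a4 + a2 = -10 + (-2) = -12  ✔
C11: a3 = -5 is odd  ✔

The assignment fails constraints 1 and 8.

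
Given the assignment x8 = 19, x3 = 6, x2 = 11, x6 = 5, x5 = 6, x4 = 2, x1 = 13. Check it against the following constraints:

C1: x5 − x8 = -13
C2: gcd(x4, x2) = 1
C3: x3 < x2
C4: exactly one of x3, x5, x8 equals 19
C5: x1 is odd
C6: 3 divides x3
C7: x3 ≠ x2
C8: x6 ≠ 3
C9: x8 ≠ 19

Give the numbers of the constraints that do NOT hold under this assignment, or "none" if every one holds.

C1: x5 − x8 = 6 − 19 = -13  holds
C2: gcd(2, 11) = 1  holds
C3: x3 = 6, x2 = 11; 6 < 11  holds
C4: x3=6, x5=6, x8=19; 1 of them equals 19  holds
C5: x1 = 13 is odd  holds
C6: 6 / 3 = 2, so 3 divides 6  holds
C7: x3 = 6, x2 = 11; distinct  holds
C8: x6 = 5, and 5 ≠ 3  holds
C9: x8 = 19, but 19 is required to differ  fails

Violated: 9.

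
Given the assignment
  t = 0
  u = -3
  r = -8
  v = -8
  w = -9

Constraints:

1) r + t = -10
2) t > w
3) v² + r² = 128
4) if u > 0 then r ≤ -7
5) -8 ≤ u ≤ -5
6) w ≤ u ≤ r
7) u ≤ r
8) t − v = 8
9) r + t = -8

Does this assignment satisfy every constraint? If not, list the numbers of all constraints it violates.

Constraints 1, 5, 6, 7 are violated.

1) r + t = -8 + 0 = -8, not -10 — fails.
2) t = 0, w = -9; 0 > -9 — holds.
3) v² + r² = (-8)² + (-8)² = 64 + 64 = 128 — holds.
4) u = -3, not > 0; antecedent false, conditional vacuously true — holds.
5) u = -3 is outside [-8, -5] — fails.
6) values -9, -3, -8; u = -3 is not ≤ r = -8 — fails.
7) u = -3, r = -8; -3 > -8 (want ≤) — fails.
8) t − v = 0 − (-8) = 8 — holds.
9) r + t = -8 + 0 = -8 — holds.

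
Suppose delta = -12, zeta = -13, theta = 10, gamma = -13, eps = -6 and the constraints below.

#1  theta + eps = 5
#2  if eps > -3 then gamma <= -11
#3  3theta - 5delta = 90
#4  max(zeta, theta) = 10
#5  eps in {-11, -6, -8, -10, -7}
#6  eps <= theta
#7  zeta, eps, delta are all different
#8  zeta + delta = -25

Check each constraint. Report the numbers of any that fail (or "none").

No — constraint 1 is not satisfied.

#1 theta + eps = 10 + (-6) = 4, not 5  false
#2 eps = -6, not > -3; antecedent false, conditional vacuously true  true
#3 3theta - 5delta = 3(10) - 5(-12) = 90  true
#4 max(-13, 10) = 10  true
#5 eps = -6 is in {-11, -6, -8, -10, -7}  true
#6 eps = -6, theta = 10; -6 ≤ 10  true
#7 values -13, -6, -12 are pairwise distinct  true
#8 zeta + delta = -13 + (-12) = -25  true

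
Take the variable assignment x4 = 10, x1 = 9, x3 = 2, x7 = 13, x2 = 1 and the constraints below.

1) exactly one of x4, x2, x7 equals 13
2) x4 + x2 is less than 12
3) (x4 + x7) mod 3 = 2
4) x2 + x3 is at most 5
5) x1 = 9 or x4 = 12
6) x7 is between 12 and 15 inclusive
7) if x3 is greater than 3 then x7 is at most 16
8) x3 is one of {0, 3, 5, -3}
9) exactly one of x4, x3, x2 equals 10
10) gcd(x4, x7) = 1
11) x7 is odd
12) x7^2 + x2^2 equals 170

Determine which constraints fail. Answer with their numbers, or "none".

Violated: 8.

1) x4=10, x2=1, x7=13; 1 of them equals 13 — OK.
2) x4 + x2 = 10 + 1 = 11; 11 < 12 — OK.
3) x4 + x7 = 23; 23 mod 3 = 2 — OK.
4) x2 + x3 = 1 + 2 = 3; 3 ≤ 5 — OK.
5) x1 = 9 = 9 (first disjunct) — OK.
6) x7 = 13 lies in [12, 15] — OK.
7) x3 = 2, not > 3; antecedent false, conditional vacuously true — OK.
8) x3 = 2 is not in {0, 3, 5, -3} — violated.
9) x4=10, x3=2, x2=1; 1 of them equals 10 — OK.
10) gcd(10, 13) = 1 — OK.
11) x7 = 13 is odd — OK.
12) x7^2 + x2^2 = 13^2 + 1^2 = 169 + 1 = 170 — OK.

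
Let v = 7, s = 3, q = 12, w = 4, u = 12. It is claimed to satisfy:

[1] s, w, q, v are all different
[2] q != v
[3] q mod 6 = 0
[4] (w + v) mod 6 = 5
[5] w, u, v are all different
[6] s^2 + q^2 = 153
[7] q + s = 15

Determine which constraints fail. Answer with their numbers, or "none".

None — every constraint holds.

[1] values 3, 4, 12, 7 are pairwise distinct — satisfied.
[2] q = 12, v = 7; distinct — satisfied.
[3] 12 mod 6 = 0 — satisfied.
[4] w + v = 11; 11 mod 6 = 5 — satisfied.
[5] values 4, 12, 7 are pairwise distinct — satisfied.
[6] s^2 + q^2 = 3^2 + 12^2 = 9 + 144 = 153 — satisfied.
[7] q + s = 12 + 3 = 15 — satisfied.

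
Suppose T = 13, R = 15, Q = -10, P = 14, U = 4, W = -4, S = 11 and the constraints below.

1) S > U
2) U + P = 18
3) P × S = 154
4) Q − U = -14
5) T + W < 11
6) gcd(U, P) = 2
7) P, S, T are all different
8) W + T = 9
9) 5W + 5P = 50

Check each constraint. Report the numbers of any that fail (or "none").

1) S = 11, U = 4; 11 > 4 — holds.
2) U + P = 4 + 14 = 18 — holds.
3) P × S = 14 × 11 = 154 — holds.
4) Q − U = -10 − 4 = -14 — holds.
5) T + W = 13 + (-4) = 9; 9 < 11 — holds.
6) gcd(4, 14) = 2 — holds.
7) values 14, 11, 13 are pairwise distinct — holds.
8) W + T = -4 + 13 = 9 — holds.
9) 5W + 5P = 5(-4) + 5(14) = 50 — holds.

The assignment satisfies every constraint.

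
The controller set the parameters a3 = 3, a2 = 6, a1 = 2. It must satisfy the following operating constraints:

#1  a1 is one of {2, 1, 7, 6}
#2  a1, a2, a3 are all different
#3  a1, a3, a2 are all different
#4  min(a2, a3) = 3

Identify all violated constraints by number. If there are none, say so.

The assignment satisfies every constraint.

#1 a1 = 2 is in {2, 1, 7, 6} — satisfied.
#2 values 2, 6, 3 are pairwise distinct — satisfied.
#3 values 2, 3, 6 are pairwise distinct — satisfied.
#4 min(6, 3) = 3 — satisfied.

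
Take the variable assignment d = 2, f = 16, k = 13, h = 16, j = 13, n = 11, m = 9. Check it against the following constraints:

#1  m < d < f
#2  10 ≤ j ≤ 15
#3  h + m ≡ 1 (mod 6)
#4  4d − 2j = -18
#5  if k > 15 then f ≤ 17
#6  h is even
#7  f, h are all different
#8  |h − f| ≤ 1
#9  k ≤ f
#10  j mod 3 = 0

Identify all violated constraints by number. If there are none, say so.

#1 values 9, 2, 16; m = 9 is not < d = 2  no
#2 j = 13 lies in [10, 15]  yes
#3 h + m = 25; 25 mod 6 = 1  yes
#4 4d − 2j = 4(2) − 2(13) = -18  yes
#5 k = 13, not > 15; antecedent false, conditional vacuously true  yes
#6 h = 16 is even  yes
#7 f = h = 16, not all different  no
#8 |16 − 16| = 0; 0 ≤ 1  yes
#9 k = 13, f = 16; 13 ≤ 16  yes
#10 13 mod 3 = 1, not 0  no

Violated: 1, 7, 10.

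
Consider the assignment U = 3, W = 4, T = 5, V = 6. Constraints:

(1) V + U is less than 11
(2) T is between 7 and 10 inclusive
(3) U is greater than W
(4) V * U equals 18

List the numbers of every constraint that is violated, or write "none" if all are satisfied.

(1) V + U = 6 + 3 = 9; 9 < 11 — OK.
(2) T = 5 is outside [7, 10] — violated.
(3) U = 3, W = 4; 3 ≤ 4 (want >) — violated.
(4) V * U = 6 * 3 = 18 — OK.

Constraints 2, 3 do not hold.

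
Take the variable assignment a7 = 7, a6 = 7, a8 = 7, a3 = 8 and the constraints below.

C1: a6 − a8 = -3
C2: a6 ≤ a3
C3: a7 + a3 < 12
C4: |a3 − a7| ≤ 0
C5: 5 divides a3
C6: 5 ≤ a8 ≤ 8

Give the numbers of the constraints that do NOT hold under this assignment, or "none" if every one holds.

C1: a6 − a8 = 7 − 7 = 0, not -3  no
C2: a6 = 7, a3 = 8; 7 ≤ 8  yes
C3: a7 + a3 = 7 + 8 = 15; 15 ≥ 12, bound 12 not met  no
C4: |8 − 7| = 1; 1 > 0, exceeds bound 0  no
C5: 8 = 5×1 + 3, so 5 does not divide 8  no
C6: a8 = 7 lies in [5, 8]  yes

Constraints 1, 3, 4, 5 do not hold.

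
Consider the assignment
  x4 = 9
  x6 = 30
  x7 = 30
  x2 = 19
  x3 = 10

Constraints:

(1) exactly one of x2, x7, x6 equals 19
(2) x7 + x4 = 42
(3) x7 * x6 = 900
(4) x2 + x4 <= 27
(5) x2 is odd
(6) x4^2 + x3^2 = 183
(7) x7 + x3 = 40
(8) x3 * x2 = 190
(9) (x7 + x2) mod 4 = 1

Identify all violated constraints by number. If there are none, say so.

The assignment fails constraints 2, 4, and 6.

(1) x2=19, x7=30, x6=30; 1 of them equals 19 — satisfied.
(2) x7 + x4 = 30 + 9 = 39, not 42 — violated.
(3) x7 * x6 = 30 * 30 = 900 — satisfied.
(4) x2 + x4 = 19 + 9 = 28; 28 > 27, bound 27 not met — violated.
(5) x2 = 19 is odd — satisfied.
(6) x4^2 + x3^2 = 9^2 + 10^2 = 81 + 100 = 181, not 183 — violated.
(7) x7 + x3 = 30 + 10 = 40 — satisfied.
(8) x3 * x2 = 10 * 19 = 190 — satisfied.
(9) x7 + x2 = 49; 49 mod 4 = 1 — satisfied.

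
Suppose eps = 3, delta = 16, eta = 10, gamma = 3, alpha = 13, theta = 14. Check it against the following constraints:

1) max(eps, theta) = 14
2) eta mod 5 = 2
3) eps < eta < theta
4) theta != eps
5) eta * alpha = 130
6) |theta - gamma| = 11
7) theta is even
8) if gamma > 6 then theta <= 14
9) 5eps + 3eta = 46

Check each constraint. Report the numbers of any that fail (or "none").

1) max(3, 14) = 14  ✓
2) 10 mod 5 = 0, not 2  ✗
3) values 3 < 10 < 14  ✓
4) theta = 14, eps = 3; distinct  ✓
5) eta * alpha = 10 * 13 = 130  ✓
6) |14 - 3| = 11  ✓
7) theta = 14 is even  ✓
8) gamma = 3, not > 6; antecedent false, conditional vacuously true  ✓
9) 5eps + 3eta = 5(3) + 3(10) = 45, not 46  ✗

No — constraints 2 and 9 are not satisfied.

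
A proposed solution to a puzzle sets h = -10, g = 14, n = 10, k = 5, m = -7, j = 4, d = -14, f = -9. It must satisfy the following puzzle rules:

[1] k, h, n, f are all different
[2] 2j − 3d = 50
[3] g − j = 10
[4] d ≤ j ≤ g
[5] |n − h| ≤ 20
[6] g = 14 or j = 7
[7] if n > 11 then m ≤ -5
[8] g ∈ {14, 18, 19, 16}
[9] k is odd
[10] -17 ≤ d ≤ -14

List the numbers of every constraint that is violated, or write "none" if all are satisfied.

The assignment satisfies every constraint.

[1] values 5, -10, 10, -9 are pairwise distinct — holds.
[2] 2j − 3d = 2(4) − 3(-14) = 50 — holds.
[3] g − j = 14 − 4 = 10 — holds.
[4] values -14 ≤ 4 ≤ 14 — holds.
[5] |10 − (-10)| = 20; 20 ≤ 20 — holds.
[6] g = 14 = 14 (first disjunct) — holds.
[7] n = 10, not > 11; antecedent false, conditional vacuously true — holds.
[8] g = 14 is in {14, 18, 19, 16} — holds.
[9] k = 5 is odd — holds.
[10] d = -14 lies in [-17, -14] — holds.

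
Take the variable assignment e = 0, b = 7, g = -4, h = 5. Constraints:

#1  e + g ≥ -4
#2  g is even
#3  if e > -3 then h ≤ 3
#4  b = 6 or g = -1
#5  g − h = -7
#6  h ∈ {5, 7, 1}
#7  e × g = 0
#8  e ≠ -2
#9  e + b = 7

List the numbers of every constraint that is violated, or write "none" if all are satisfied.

#1 e + g = 0 + (-4) = -4; -4 ≥ -4 — satisfied.
#2 g = -4 is even — satisfied.
#3 e = 0 > -3, so we need h ≤ 3; but h = 5 > 3 — violated.
#4 b = 7 ≠ 6 and g = -4 ≠ -1; both disjuncts false — violated.
#5 g − h = -4 − 5 = -9, not -7 — violated.
#6 h = 5 is in {5, 7, 1} — satisfied.
#7 e × g = 0 × (-4) = 0 — satisfied.
#8 e = 0, and 0 ≠ -2 — satisfied.
#9 e + b = 0 + 7 = 7 — satisfied.

The assignment fails constraints 3, 4, and 5.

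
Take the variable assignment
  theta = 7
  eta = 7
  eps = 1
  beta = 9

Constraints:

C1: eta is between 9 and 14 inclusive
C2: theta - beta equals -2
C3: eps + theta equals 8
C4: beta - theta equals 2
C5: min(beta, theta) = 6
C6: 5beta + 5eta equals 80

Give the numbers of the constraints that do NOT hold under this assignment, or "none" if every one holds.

Constraints 1 and 5 are violated.

C1: eta = 7 is outside [9, 14]  fails
C2: theta - beta = 7 - 9 = -2  holds
C3: eps + theta = 1 + 7 = 8  holds
C4: beta - theta = 9 - 7 = 2  holds
C5: min(9, 7) = 7, not 6  fails
C6: 5beta + 5eta = 5(9) + 5(7) = 80  holds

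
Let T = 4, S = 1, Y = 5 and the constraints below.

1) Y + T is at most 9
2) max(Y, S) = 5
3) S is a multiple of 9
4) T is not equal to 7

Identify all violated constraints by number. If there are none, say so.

1) Y + T = 5 + 4 = 9; 9 ≤ 9  yes
2) max(5, 1) = 5  yes
3) 1 = 9*0 + 1, so 9 does not divide 1  no
4) T = 4, and 4 ≠ 7  yes

No — constraint 3 is not satisfied.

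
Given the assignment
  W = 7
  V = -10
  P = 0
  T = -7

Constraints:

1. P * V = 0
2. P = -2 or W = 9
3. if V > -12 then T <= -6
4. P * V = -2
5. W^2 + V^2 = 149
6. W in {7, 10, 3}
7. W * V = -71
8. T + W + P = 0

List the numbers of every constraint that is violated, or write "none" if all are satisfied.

Violated: 2, 4, and 7.

1. P * V = 0 * (-10) = 0  ✔
2. P = 0 ≠ -2 and W = 7 ≠ 9; both disjuncts false  ✘
3. V = -10 > -12, so we need T ≤ -6; T = -7 ≤ -6  ✔
4. P * V = 0 * (-10) = 0, not -2  ✘
5. W^2 + V^2 = 7^2 + (-10)^2 = 49 + 100 = 149  ✔
6. W = 7 is in {7, 10, 3}  ✔
7. W * V = 7 * (-10) = -70, not -71  ✘
8. T + W + P = -7 + 7 + 0 = 0  ✔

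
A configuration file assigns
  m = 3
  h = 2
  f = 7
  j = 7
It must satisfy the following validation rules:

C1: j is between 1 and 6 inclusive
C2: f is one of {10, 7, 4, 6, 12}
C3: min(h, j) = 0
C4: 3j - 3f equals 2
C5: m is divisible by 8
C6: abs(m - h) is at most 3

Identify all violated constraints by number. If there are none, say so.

Constraints 1, 3, 4, 5 do not hold.

C1: j = 7 is outside [1, 6] — fails.
C2: f = 7 is in {10, 7, 4, 6, 12} — holds.
C3: min(2, 7) = 2, not 0 — fails.
C4: 3j - 3f = 3(7) - 3(7) = 0, not 2 — fails.
C5: 3 = 8*0 + 3, so 8 does not divide 3 — fails.
C6: abs(3 - 2) = 1; 1 ≤ 3 — holds.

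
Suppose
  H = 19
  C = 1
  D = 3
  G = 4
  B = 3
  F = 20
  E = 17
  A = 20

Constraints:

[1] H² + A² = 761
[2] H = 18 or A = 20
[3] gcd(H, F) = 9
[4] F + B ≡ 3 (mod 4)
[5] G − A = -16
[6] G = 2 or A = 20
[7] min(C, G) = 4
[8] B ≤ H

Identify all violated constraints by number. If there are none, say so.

Constraints 3 and 7 are violated.

[1] H² + A² = 19² + 20² = 361 + 400 = 761 — holds.
[2] H = 19 ≠ 18, but A = 20 = 20 (second disjunct) — holds.
[3] gcd(19, 20) = 1, not 9 — fails.
[4] F + B = 23; 23 mod 4 = 3 — holds.
[5] G − A = 4 − 20 = -16 — holds.
[6] G = 4 ≠ 2, but A = 20 = 20 (second disjunct) — holds.
[7] min(1, 4) = 1, not 4 — fails.
[8] B = 3, H = 19; 3 ≤ 19 — holds.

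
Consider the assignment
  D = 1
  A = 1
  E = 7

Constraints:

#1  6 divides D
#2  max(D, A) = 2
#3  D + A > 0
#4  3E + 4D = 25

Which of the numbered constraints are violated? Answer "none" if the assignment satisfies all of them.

The assignment fails constraints 1, 2.

#1 1 = 6*0 + 1, so 6 does not divide 1  false
#2 max(1, 1) = 1, not 2  false
#3 D + A = 1 + 1 = 2; 2 > 0  true
#4 3E + 4D = 3(7) + 4(1) = 25  true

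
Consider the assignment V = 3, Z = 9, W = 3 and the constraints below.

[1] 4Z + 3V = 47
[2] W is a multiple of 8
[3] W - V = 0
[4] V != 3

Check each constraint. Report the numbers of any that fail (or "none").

[1] 4Z + 3V = 4(9) + 3(3) = 45, not 47 — does not hold.
[2] 3 = 8*0 + 3, so 8 does not divide 3 — does not hold.
[3] W - V = 3 - 3 = 0 — holds.
[4] V = 3, but 3 is required to differ — does not hold.

Constraints 1, 2, 4 do not hold.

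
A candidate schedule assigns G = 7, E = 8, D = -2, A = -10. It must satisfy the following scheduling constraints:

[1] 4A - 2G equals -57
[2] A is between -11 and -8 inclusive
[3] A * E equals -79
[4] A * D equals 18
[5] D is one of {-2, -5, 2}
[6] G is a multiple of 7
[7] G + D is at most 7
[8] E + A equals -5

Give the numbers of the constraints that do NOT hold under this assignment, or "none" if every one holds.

[1] 4A - 2G = 4(-10) - 2(7) = -54, not -57  ✗
[2] A = -10 lies in [-11, -8]  ✓
[3] A * E = -10 * 8 = -80, not -79  ✗
[4] A * D = -10 * (-2) = 20, not 18  ✗
[5] D = -2 is in {-2, -5, 2}  ✓
[6] 7 / 7 = 1, so 7 divides 7  ✓
[7] G + D = 7 + (-2) = 5; 5 ≤ 7  ✓
[8] E + A = 8 + (-10) = -2, not -5  ✗

No — constraints 1, 3, 4, 8 are not satisfied.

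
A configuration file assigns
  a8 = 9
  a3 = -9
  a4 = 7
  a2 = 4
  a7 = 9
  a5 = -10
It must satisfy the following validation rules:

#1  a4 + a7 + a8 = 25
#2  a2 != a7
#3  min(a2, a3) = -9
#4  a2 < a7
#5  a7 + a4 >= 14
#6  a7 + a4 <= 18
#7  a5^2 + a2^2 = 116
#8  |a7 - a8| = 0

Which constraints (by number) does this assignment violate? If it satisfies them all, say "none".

No violations.

#1 a4 + a7 + a8 = 7 + 9 + 9 = 25  OK
#2 a2 = 4, a7 = 9; distinct  OK
#3 min(4, -9) = -9  OK
#4 a2 = 4, a7 = 9; 4 < 9  OK
#5 a7 + a4 = 9 + 7 = 16; 16 ≥ 14  OK
#6 a7 + a4 = 9 + 7 = 16; 16 ≤ 18  OK
#7 a5^2 + a2^2 = (-10)^2 + 4^2 = 100 + 16 = 116  OK
#8 |9 - 9| = 0  OK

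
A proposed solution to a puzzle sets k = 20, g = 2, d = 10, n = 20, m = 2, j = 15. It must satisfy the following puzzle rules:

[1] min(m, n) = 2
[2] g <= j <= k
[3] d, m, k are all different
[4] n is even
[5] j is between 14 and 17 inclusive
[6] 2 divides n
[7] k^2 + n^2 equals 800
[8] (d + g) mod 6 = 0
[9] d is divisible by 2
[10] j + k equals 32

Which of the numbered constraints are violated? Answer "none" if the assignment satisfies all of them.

Constraint 10 does not hold.

[1] min(2, 20) = 2  yes
[2] values 2 <= 15 <= 20  yes
[3] values 10, 2, 20 are pairwise distinct  yes
[4] n = 20 is even  yes
[5] j = 15 lies in [14, 17]  yes
[6] 20 / 2 = 10, so 2 divides 20  yes
[7] k^2 + n^2 = 20^2 + 20^2 = 400 + 400 = 800  yes
[8] d + g = 12; 12 mod 6 = 0  yes
[9] 10 / 2 = 5, so 2 divides 10  yes
[10] j + k = 15 + 20 = 35, not 32  no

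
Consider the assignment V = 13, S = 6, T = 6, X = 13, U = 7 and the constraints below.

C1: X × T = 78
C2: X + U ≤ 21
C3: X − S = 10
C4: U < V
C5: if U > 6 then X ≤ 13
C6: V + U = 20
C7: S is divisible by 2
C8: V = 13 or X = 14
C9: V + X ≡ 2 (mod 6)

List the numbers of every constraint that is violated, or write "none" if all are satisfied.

C1: X × T = 13 × 6 = 78 — satisfied.
C2: X + U = 13 + 7 = 20; 20 ≤ 21 — satisfied.
C3: X − S = 13 − 6 = 7, not 10 — violated.
C4: U = 7, V = 13; 7 < 13 — satisfied.
C5: U = 7 > 6, so we need X ≤ 13; X = 13 ≤ 13 — satisfied.
C6: V + U = 13 + 7 = 20 — satisfied.
C7: 6 / 2 = 3, so 2 divides 6 — satisfied.
C8: V = 13 = 13 (first disjunct) — satisfied.
C9: V + X = 26; 26 mod 6 = 2 — satisfied.

Constraint 3 is violated.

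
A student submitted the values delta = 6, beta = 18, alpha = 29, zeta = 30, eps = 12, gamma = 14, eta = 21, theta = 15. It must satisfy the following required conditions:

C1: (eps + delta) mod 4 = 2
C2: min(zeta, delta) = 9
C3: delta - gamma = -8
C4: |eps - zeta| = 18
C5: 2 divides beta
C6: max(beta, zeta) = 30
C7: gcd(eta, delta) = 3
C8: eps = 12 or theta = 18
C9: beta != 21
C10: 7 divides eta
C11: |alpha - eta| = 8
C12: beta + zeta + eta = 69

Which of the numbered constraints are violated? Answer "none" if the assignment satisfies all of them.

C1: eps + delta = 18; 18 mod 4 = 2  true
C2: min(30, 6) = 6, not 9  false
C3: delta - gamma = 6 - 14 = -8  true
C4: |12 - 30| = 18  true
C5: 18 / 2 = 9, so 2 divides 18  true
C6: max(18, 30) = 30  true
C7: gcd(21, 6) = 3  true
C8: eps = 12 = 12 (first disjunct)  true
C9: beta = 18, and 18 ≠ 21  true
C10: 21 / 7 = 3, so 7 divides 21  true
C11: |29 - 21| = 8  true
C12: beta + zeta + eta = 18 + 30 + 21 = 69  true

Violated: 2.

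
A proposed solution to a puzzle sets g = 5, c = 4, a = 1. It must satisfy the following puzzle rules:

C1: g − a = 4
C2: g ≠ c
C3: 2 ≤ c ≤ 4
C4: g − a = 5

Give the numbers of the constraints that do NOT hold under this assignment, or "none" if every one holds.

C1: g − a = 5 − 1 = 4 — OK.
C2: g = 5, c = 4; distinct — OK.
C3: c = 4 lies in [2, 4] — OK.
C4: g − a = 5 − 1 = 4, not 5 — violated.

Violated: 4.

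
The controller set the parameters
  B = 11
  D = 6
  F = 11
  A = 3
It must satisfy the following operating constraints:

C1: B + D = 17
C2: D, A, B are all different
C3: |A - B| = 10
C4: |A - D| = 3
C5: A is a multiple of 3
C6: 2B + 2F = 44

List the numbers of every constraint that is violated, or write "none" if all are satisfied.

Constraint 3 is violated.

C1: B + D = 11 + 6 = 17 — OK.
C2: values 6, 3, 11 are pairwise distinct — OK.
C3: |3 - 11| = 8, not 10 — violated.
C4: |3 - 6| = 3 — OK.
C5: 3 / 3 = 1, so 3 divides 3 — OK.
C6: 2B + 2F = 2(11) + 2(11) = 44 — OK.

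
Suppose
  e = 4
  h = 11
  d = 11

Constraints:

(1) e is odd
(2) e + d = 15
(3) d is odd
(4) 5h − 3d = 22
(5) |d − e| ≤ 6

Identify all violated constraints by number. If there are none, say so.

Constraints 1, 5 are violated.

(1) e = 4 is even — violated.
(2) e + d = 4 + 11 = 15 — OK.
(3) d = 11 is odd — OK.
(4) 5h − 3d = 5(11) − 3(11) = 22 — OK.
(5) |11 − 4| = 7; 7 > 6, exceeds bound 6 — violated.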